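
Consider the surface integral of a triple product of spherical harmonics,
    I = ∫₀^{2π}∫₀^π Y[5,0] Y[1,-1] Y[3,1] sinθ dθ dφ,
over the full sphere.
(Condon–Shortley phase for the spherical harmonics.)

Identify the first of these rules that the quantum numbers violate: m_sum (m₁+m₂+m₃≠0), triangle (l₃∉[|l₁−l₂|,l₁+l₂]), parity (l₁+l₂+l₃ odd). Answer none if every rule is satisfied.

triangle

Σmᵢ = 0  ✓
l₃∈[|l₁−l₂|,l₁+l₂]=[4,6], have l₃=3  ✗
Σlᵢ = 9 ⇒ odd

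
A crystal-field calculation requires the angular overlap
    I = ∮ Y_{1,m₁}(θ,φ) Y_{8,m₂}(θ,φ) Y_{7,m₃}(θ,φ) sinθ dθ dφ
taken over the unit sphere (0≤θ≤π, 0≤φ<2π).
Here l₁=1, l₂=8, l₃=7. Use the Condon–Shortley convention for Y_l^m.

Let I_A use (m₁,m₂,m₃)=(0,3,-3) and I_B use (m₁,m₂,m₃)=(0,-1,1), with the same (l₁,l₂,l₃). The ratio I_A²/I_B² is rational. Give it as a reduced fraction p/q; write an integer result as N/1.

55/63

l's match ⇒ only the (l;m) 3-j factors differ between A and B.
A: triangle coeff Δ(1,8,7) = 1/2040; Σ_t [1,1]: t=1:−1/87091200 = -1/87091200; (3j)²=11/408 [(1 8 7; 0 3 -3)], sign=-1
B: triangle coeff Δ(1,8,7) = 1/2040; Σ_t [1,1]: t=1:−1/29030400 = -1/29030400; (3j)²=21/680 [(1 8 7; 0 -1 1)], sign=-1
I_A²/I_B² = (11/408)/(21/680) = 55/63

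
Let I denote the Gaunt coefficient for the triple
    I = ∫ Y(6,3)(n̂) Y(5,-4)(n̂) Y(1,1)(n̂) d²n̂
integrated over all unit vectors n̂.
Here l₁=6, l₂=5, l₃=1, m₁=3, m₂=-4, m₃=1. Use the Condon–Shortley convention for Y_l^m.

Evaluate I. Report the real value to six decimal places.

Rules hold: Σm=0, L=12 even, 1≤1≤11.
N = 13·11·3 = 429
Δ = 10!·2!·0!/13! = 1/858
Racah Σ t=5..5: t=5:−1/14400 = -1/14400
⇒ 3j(6 5 1; 0 0 0)² = 6/143, sgn +1
Racah Σ t=1..1: t=1:−1/725760 = -1/725760
⇒ 3j(6 5 1; 3 -4 1)² = 1/286, sgn -1
4πI² = N·(3j₀)²·(3jₘ)² = 9/143
I = -1·√(0.0629371/4π) = -0.07076985

-0.070770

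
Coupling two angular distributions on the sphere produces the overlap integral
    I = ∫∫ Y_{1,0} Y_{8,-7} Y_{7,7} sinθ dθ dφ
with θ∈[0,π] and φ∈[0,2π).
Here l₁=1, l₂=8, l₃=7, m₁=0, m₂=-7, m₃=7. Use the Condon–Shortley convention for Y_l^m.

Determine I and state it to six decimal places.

Checks pass: Σm=0; 16 even; l₃=7∈[7,9].
(2·1+1)(2·8+1)(2·7+1) = 765
Δ: 2! 0! 14! / 17! → 1/2040
sum: t=1:−1/25401600 = -1/25401600
3j²(1 8 7; 0 0 0) = Δ·Π!·Σ² = 8/255  (sign +1)
sum: t=1:−1/87178291200 = -1/87178291200
3j²(1 8 7; 0 -7 7) = Δ·Π!·Σ² = 1/136  (sign -1)
combine: 4πI² = 765·8/255·1/136 = 3/17
take √, sign -1: I = -0.11850352

-0.118504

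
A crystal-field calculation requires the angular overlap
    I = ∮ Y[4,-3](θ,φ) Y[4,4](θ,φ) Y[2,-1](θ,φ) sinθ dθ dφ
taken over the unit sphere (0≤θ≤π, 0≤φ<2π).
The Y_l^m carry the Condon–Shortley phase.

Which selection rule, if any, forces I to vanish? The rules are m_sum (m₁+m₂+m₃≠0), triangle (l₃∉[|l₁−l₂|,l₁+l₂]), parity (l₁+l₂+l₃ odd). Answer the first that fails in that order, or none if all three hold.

none

azimuthal sum: -3 + 4 − 1 = 0  ✓
0 ≤ 2 ≤ 8 (triangle on l)  ✓
L = 4 + 4 + 2 = 10 (even)  ✓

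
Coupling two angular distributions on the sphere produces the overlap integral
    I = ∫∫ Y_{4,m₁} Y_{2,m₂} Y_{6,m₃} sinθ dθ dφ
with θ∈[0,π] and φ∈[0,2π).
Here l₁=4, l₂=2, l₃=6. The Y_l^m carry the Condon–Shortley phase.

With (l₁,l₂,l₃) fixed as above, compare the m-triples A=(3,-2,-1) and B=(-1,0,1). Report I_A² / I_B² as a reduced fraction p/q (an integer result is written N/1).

1/42

Shared (l₁,l₂,l₃)=(4,2,6): N and (l;000)² cancel in I_A²/I_B².
A: Δ = 0!·8!·4!/13! = 1/6435; Racah Σ t=0..0: t=0:+1/120960 = 1/120960; ⇒ 3j(4 2 6; 3 -2 -1)² = 1/1287, sgn -1
B: Δ = 0!·8!·4!/13! = 1/6435; Racah Σ t=0..0: t=0:+1/2880 = 1/2880; ⇒ 3j(4 2 6; -1 0 1)² = 14/429, sgn -1
I_A²/I_B² = (1/1287)/(14/429) = 1/42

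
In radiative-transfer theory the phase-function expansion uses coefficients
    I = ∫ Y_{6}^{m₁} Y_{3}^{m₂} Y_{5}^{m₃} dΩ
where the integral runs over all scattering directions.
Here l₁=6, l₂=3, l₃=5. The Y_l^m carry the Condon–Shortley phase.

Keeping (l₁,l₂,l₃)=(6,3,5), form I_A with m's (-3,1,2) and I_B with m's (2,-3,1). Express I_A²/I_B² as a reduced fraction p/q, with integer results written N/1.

Shared (l₁,l₂,l₃)=(6,3,5): N and (l;000)² cancel in I_A²/I_B².
A: Δ = 4!·8!·2!/15! = 1/675675; Racah Σ t=2..4: t=2:+1/40320 t=3:−1/8640 t=4:+1/34560 = -1/16128; ⇒ 3j(6 3 5; -3 1 2)² = 18/1001, sgn +1
B: Δ = 4!·8!·2!/15! = 1/675675; Racah Σ t=0..0: t=0:+1/27648 = 1/27648; ⇒ 3j(6 3 5; 2 -3 1)² = 10/429, sgn +1
I_A²/I_B² = (18/1001)/(10/429) = 27/35

27/35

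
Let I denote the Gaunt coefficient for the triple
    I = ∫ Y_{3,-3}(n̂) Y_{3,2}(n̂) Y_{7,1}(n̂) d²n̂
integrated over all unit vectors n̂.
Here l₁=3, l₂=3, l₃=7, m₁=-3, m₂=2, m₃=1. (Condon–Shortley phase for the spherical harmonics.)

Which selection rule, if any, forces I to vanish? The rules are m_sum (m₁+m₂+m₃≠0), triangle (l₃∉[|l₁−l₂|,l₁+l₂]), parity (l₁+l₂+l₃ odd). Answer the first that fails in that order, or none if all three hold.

triangle

Σmᵢ = 0  ✓
l₃∈[|l₁−l₂|,l₁+l₂]=[0,6], have l₃=7  ✗
Σlᵢ = 13 ⇒ odd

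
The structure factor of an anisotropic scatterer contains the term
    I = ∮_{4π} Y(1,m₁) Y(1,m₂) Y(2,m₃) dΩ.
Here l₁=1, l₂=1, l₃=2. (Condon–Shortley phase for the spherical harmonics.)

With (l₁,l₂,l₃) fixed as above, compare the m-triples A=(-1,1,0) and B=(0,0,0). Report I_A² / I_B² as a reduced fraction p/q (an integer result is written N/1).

1/4

l's match ⇒ only the (l;m) 3-j factors differ between A and B.
A: triangle coeff Δ(1,1,2) = 1/30; Σ_t [0,0]: t=0:+1/4 = 1/4; (3j)²=1/30 [(1 1 2; -1 1 0)], sign=+1
B: triangle coeff Δ(1,1,2) = 1/30; Σ_t [0,0]: t=0:+1/1 = 1/1; (3j)²=2/15 [(1 1 2; 0 0 0)], sign=+1
I_A²/I_B² = (1/30)/(2/15) = 1/4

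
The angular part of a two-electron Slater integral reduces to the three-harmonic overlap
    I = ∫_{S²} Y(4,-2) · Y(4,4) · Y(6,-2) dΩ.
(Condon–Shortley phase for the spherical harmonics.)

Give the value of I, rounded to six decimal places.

Checks pass: Σm=0; 14 even; l₃=6∈[0,8].
(2·4+1)(2·4+1)(2·6+1) = 1053
Δ: 2! 6! 6! / 15! → 1/1261260
sum: t=0:+1/4608 t=1:−1/1296 t=2:+1/4608 = -7/20736
3j²(4 4 6; 0 0 0) = Δ·Π!·Σ² = 20/1287  (sign -1)
sum: t=2:+1/69120 = 1/69120
3j²(4 4 6; -2 4 -2) = Δ·Π!·Σ² = 4/429  (sign +1)
combine: 4πI² = 1053·20/1287·4/429 = 240/1573
take √, sign -1: I = -0.11018851

-0.110189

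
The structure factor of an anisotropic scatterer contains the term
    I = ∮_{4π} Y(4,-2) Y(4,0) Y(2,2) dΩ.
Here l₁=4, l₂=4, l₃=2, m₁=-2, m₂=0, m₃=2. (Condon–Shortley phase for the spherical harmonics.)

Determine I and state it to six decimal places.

-0.190365

Rules hold: Σm=0, L=10 even, 0≤2≤8.
N = 9·9·5 = 405
Δ = 6!·2!·2!/11! = 1/13860
Racah Σ t=2..4: t=2:+1/192 t=3:−1/36 t=4:+1/192 = -5/288
⇒ 3j(4 4 2; 0 0 0)² = 20/693, sgn -1
Racah Σ t=4..4: t=4:+1/192 = 1/192
⇒ 3j(4 4 2; -2 0 2)² = 3/77, sgn +1
4πI² = N·(3j₀)²·(3jₘ)² = 2700/5929
I = -1·√(0.455389/4π) = -0.19036462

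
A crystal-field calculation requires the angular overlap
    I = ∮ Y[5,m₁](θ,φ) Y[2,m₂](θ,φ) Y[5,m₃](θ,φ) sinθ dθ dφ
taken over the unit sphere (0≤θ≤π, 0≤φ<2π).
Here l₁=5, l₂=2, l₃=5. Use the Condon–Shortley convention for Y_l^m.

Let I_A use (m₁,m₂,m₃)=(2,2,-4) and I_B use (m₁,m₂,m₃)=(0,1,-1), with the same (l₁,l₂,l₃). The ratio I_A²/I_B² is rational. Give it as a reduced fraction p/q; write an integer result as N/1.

72/5

l's match ⇒ only the (l;m) 3-j factors differ between A and B.
A: triangle coeff Δ(5,2,5) = 1/38610; Σ_t [2,2]: t=2:+1/20160 = 1/20160; (3j)²=12/715 [(5 2 5; 2 2 -4)], sign=-1
B: triangle coeff Δ(5,2,5) = 1/38610; Σ_t [1,2]: t=1:−1/1152 t=2:+1/1440 = -1/5760; (3j)²=1/858 [(5 2 5; 0 1 -1)], sign=-1
I_A²/I_B² = (12/715)/(1/858) = 72/5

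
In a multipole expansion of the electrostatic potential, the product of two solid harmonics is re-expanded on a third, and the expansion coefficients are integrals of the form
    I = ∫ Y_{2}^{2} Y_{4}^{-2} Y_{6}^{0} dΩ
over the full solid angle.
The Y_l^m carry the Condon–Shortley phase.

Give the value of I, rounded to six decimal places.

0.061597

m-sum 0 ✓  L=12 even ✓  2≤6≤6 ✓
Π(2lᵢ+1) = 5×9×13 = 585
triangle coeff Δ(2,4,6) = 1/6435
Σ_t [0,0]: t=0:+1/2304 = 1/2304
(3j)²=5/143 [(2 4 6; 0 0 0)], sign=+1
Σ_t [0,0]: t=0:+1/34560 = 1/34560
(3j)²=1/429 [(2 4 6; 2 -2 0)], sign=+1
⇒ 4πI² = 75/1573
I = (+1)√(75/1573/(4π)) = 0.06159725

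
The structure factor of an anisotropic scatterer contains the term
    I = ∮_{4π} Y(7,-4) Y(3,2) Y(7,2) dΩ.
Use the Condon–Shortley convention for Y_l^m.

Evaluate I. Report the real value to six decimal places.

L=17 odd ⇒ parity kills the (l;000) factor ⇒ I = 0

0.000000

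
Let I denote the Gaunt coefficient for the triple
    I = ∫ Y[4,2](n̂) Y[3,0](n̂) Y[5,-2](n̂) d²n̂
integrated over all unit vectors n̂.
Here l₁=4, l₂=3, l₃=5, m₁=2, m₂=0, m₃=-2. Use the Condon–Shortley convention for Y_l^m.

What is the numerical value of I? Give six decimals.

m-sum 0 ✓  L=12 even ✓  1≤5≤7 ✓
Π(2lᵢ+1) = 9×7×11 = 693
triangle coeff Δ(4,3,5) = 1/180180
Σ_t [0,2]: t=0:+1/576 t=1:−1/144 t=2:+1/576 = -1/288
(3j)²=20/1001 [(4 3 5; 0 0 0)], sign=+1
Σ_t [0,2]: t=0:+1/576 t=1:−1/480 t=2:+1/8640 = -1/4320
(3j)²=1/2145 [(4 3 5; 2 0 -2)], sign=+1
⇒ 4πI² = 12/1859
I = (+1)√(12/1859/(4π)) = 0.02266449

0.022664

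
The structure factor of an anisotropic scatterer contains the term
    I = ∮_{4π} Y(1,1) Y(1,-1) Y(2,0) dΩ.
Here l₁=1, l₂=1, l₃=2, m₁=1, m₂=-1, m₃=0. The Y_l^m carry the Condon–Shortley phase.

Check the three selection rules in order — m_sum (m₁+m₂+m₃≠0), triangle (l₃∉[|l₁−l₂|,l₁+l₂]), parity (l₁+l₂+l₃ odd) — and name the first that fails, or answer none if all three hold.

none

azimuthal sum: 1 − 1 + 0 = 0  ✓
0 ≤ 2 ≤ 2 (triangle on l)  ✓
L = 1 + 1 + 2 = 4 (even)  ✓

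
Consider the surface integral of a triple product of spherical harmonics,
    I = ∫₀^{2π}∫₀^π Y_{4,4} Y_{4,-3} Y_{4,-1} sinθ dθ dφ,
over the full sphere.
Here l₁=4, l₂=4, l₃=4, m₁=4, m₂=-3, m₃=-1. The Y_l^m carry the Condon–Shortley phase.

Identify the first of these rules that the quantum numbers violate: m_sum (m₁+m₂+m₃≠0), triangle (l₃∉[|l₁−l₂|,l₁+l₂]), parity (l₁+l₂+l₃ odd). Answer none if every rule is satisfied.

azimuthal sum: 4 − 3 − 1 = 0  ✓
0 ≤ 4 ≤ 8 (triangle on l)  ✓
L = 4 + 4 + 4 = 12 (even)  ✓

none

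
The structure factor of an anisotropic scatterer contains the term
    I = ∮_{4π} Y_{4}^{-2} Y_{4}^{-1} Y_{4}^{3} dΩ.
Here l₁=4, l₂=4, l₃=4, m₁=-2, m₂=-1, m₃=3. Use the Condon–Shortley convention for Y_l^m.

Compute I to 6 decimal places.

-0.063661

Rules hold: Σm=0, L=12 even, 0≤4≤8.
N = 9·9·9 = 729
Δ = 4!·4!·4!/13! = 1/450450
Racah Σ t=0..4: t=0:+1/13824 t=1:−1/216 t=2:+1/64 t=3:−1/216 t=4:+1/13824 = 5/768
⇒ 3j(4 4 4; 0 0 0)² = 18/1001, sgn +1
Racah Σ t=2..3: t=2:+1/576 t=3:−1/864 = 1/1728
⇒ 3j(4 4 4; -2 -1 3)² = 5/1287, sgn -1
4πI² = N·(3j₀)²·(3jₘ)² = 7290/143143
I = -1·√(0.0509281/4π) = -0.06366105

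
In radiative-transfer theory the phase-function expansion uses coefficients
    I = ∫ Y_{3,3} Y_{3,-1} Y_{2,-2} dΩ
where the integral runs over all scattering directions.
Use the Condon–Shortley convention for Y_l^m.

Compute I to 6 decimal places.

Rules hold: Σm=0, L=8 even, 0≤2≤6.
N = 7·7·5 = 245
Δ = 4!·2!·2!/9! = 1/3780
Racah Σ t=1..3: t=1:−1/24 t=2:+1/4 t=3:−1/24 = 1/6
⇒ 3j(3 3 2; 0 0 0)² = 4/105, sgn +1
Racah Σ t=0..0: t=0:+1/96 = 1/96
⇒ 3j(3 3 2; 3 -1 -2)² = 1/42, sgn +1
4πI² = N·(3j₀)²·(3jₘ)² = 2/9
I = +1·√(0.222222/4π) = 0.13298076

0.132981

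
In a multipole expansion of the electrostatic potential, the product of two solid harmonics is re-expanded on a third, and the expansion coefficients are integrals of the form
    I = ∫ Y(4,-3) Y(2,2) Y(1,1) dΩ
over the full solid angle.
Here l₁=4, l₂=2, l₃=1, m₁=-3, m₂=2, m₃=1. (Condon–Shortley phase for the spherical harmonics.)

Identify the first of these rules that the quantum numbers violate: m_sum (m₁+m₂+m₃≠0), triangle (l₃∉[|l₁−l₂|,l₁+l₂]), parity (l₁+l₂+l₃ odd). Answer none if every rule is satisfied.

m₁+m₂+m₃ = -3 + 2 + 1 = 0  ✓
triangle: |4−2|=2 ≤ l₃=1 ≤ 4+2=6  ✗
parity: l₁+l₂+l₃ = 7 is odd

triangle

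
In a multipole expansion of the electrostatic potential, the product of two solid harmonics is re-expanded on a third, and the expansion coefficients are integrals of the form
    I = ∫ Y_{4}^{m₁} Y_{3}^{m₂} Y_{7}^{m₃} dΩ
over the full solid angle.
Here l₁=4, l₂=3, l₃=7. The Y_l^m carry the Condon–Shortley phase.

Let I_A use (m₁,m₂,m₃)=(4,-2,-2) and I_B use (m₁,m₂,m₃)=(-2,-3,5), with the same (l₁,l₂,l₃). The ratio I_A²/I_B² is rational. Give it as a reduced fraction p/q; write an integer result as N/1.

3/308

l's match ⇒ only the (l;m) 3-j factors differ between A and B.
A: triangle coeff Δ(4,3,7) = 1/45045; Σ_t [0,0]: t=0:+1/4838400 = 1/4838400; (3j)²=1/5005 [(4 3 7; 4 -2 -2)], sign=-1
B: triangle coeff Δ(4,3,7) = 1/45045; Σ_t [0,0]: t=0:+1/1036800 = 1/1036800; (3j)²=4/195 [(4 3 7; -2 -3 5)], sign=+1
I_A²/I_B² = (1/5005)/(4/195) = 3/308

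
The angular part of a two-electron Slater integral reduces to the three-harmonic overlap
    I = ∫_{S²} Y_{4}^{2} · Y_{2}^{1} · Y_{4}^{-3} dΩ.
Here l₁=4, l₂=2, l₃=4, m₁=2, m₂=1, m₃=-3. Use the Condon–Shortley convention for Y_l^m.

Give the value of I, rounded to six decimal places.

-0.187702

Checks pass: Σm=0; 10 even; l₃=4∈[2,6].
(2·4+1)(2·2+1)(2·4+1) = 405
Δ: 2! 6! 2! / 11! → 1/13860
sum: t=0:+1/192 t=1:−1/36 t=2:+1/192 = -5/288
3j²(4 2 4; 0 0 0) = Δ·Π!·Σ² = 20/693  (sign -1)
sum: t=1:−1/240 t=2:+1/1440 = -1/288
3j²(4 2 4; 2 1 -3) = Δ·Π!·Σ² = 5/132  (sign +1)
combine: 4πI² = 405·20/693·5/132 = 375/847
take √, sign -1: I = -0.18770204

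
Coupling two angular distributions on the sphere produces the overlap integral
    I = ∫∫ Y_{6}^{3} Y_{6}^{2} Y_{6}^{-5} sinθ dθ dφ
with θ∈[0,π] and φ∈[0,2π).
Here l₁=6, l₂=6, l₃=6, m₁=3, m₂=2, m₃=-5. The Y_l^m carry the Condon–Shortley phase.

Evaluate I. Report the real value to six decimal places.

-0.050240

Rules hold: Σm=0, L=18 even, 0≤6≤12.
N = 13·13·13 = 2197
Δ = 6!·6!·6!/19! = 1/325909584
Racah Σ t=0..6: t=0:+1/373248000 t=1:−1/1728000 t=2:+1/110592 t=3:−1/46656 t=4:+1/110592 t=5:−1/1728000 t=6:+1/373248000 = -7/1555200
⇒ 3j(6 6 6; 0 0 0)² = 400/46189, sgn -1
Racah Σ t=2..3: t=2:+1/4147200 t=3:−1/3110400 = -1/12441600
⇒ 3j(6 6 6; 3 2 -5)² = 7/4199, sgn +1
4πI² = N·(3j₀)²·(3jₘ)² = 36400/1147619
I = -1·√(0.0317178/4π) = -0.05023968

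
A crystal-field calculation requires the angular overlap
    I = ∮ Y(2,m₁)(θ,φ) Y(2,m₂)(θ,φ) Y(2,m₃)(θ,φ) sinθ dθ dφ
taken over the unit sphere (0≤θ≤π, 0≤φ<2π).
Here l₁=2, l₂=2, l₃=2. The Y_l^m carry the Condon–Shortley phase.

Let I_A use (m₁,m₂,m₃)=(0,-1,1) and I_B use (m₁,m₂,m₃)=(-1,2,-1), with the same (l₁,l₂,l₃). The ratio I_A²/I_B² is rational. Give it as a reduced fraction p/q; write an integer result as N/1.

Same 2,2,2: normalisation and zero-m 3j drop out of the ratio.
A: Δ: 2! 2! 2! / 7! → 1/630; sum: t=0:+1/4 t=1:−1/2 = -1/4; 3j²(2 2 2; 0 -1 1) = Δ·Π!·Σ² = 1/70  (sign +1)
B: Δ: 2! 2! 2! / 7! → 1/630; sum: t=2:+1/4 = 1/4; 3j²(2 2 2; -1 2 -1) = Δ·Π!·Σ² = 3/35  (sign -1)
I_A²/I_B² = (1/70)/(3/35) = 1/6

1/6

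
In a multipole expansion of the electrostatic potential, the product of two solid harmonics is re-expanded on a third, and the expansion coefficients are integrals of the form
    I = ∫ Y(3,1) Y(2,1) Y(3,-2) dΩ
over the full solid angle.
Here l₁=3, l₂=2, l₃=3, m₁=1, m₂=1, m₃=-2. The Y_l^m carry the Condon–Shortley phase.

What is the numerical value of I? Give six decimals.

0.162868

Rules hold: Σm=0, L=8 even, 1≤3≤5.
N = 7·5·7 = 245
Δ = 2!·4!·2!/9! = 1/3780
Racah Σ t=0..2: t=0:+1/24 t=1:−1/4 t=2:+1/24 = -1/6
⇒ 3j(3 2 3; 0 0 0)² = 4/105, sgn +1
Racah Σ t=1..2: t=1:−1/12 t=2:+1/48 = -1/16
⇒ 3j(3 2 3; 1 1 -2)² = 1/28, sgn +1
4πI² = N·(3j₀)²·(3jₘ)² = 1/3
I = +1·√(0.333333/4π) = 0.16286750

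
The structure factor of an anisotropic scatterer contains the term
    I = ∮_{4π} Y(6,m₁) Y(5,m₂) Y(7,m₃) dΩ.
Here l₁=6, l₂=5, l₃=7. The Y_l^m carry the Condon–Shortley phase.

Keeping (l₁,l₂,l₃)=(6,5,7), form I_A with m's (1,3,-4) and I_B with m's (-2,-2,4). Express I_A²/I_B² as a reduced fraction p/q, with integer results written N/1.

Shared (l₁,l₂,l₃)=(6,5,7): N and (l;000)² cancel in I_A²/I_B².
A: Δ = 4!·8!·6!/19! = 1/174594420; Racah Σ t=2..4: t=2:+1/2073600 t=3:−1/1036800 t=4:+1/5806080 = -1/3225600; ⇒ 3j(6 5 7; 1 3 -4)² = 27/4199, sgn +1
B: Δ = 4!·8!·6!/19! = 1/174594420; Racah Σ t=0..3: t=0:+1/34836480 t=1:−1/1451520 t=2:+1/691200 t=3:−1/3110400 = 1/2150400; ⇒ 3j(6 5 7; -2 -2 4)² = 729/83980, sgn -1
I_A²/I_B² = (27/4199)/(729/83980) = 20/27

20/27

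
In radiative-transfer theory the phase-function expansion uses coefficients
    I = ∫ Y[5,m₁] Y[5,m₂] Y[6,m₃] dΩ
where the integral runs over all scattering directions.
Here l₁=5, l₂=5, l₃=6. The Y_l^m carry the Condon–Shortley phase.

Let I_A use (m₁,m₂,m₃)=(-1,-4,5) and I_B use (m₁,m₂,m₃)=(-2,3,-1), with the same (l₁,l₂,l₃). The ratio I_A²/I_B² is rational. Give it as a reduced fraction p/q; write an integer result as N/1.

2673/28

Same 5,5,6: normalisation and zero-m 3j drop out of the ratio.
A: Δ: 4! 6! 6! / 17! → 1/28588560; sum: t=0:+1/2073600 t=1:−1/518400 = -1/691200; 3j²(5 5 6; -1 -4 5) = Δ·Π!·Σ² = 81/4420  (sign +1)
B: Δ: 4! 6! 6! / 17! → 1/28588560; sum: t=2:+1/345600 t=3:−1/34560 t=4:+1/41472 = -1/518400; 3j²(5 5 6; -2 3 -1) = Δ·Π!·Σ² = 7/36465  (sign +1)
I_A²/I_B² = (81/4420)/(7/36465) = 2673/28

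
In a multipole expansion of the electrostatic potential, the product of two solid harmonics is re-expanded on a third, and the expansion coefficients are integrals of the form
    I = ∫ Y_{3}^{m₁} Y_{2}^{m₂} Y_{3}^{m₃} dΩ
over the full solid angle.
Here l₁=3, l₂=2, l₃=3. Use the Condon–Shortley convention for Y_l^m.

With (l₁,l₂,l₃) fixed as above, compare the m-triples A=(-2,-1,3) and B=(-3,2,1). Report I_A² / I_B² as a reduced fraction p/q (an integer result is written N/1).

l's match ⇒ only the (l;m) 3-j factors differ between A and B.
A: triangle coeff Δ(3,2,3) = 1/3780; Σ_t [1,1]: t=1:−1/48 = -1/48; (3j)²=5/84 [(3 2 3; -2 -1 3)], sign=-1
B: triangle coeff Δ(3,2,3) = 1/3780; Σ_t [2,2]: t=2:+1/96 = 1/96; (3j)²=1/42 [(3 2 3; -3 2 1)], sign=+1
I_A²/I_B² = (5/84)/(1/42) = 5/2

5/2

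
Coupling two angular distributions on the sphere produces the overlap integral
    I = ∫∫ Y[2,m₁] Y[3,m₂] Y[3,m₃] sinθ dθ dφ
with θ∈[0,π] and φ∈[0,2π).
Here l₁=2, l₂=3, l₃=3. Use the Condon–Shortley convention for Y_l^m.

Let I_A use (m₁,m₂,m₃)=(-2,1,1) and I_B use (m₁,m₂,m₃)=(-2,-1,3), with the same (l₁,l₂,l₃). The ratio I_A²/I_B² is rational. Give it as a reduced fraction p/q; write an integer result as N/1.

Same 2,3,3: normalisation and zero-m 3j drop out of the ratio.
A: Δ: 2! 2! 4! / 9! → 1/3780; sum: t=2:+1/16 = 1/16; 3j²(2 3 3; -2 1 1) = Δ·Π!·Σ² = 2/35  (sign +1)
B: Δ: 2! 2! 4! / 9! → 1/3780; sum: t=2:+1/96 = 1/96; 3j²(2 3 3; -2 -1 3) = Δ·Π!·Σ² = 1/42  (sign +1)
I_A²/I_B² = (2/35)/(1/42) = 12/5

12/5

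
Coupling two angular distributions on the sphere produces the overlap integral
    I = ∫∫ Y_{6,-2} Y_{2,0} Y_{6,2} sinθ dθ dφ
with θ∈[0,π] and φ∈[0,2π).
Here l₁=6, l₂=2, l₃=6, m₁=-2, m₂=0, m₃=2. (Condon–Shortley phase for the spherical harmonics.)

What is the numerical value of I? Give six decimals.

Rules hold: Σm=0, L=14 even, 4≤6≤8.
N = 13·5·13 = 845
Δ = 2!·10!·2!/15! = 1/90090
Racah Σ t=0..2: t=0:+1/69120 t=1:−1/14400 t=2:+1/69120 = -7/172800
⇒ 3j(6 2 6; 0 0 0)² = 14/715, sgn -1
Racah Σ t=0..2: t=0:+1/322560 t=1:−1/30240 t=2:+1/69120 = -1/64512
⇒ 3j(6 2 6; -2 0 2)² = 10/1001, sgn -1
4πI² = N·(3j₀)²·(3jₘ)² = 20/121
I = +1·√(0.165289/4π) = 0.11468784

0.114688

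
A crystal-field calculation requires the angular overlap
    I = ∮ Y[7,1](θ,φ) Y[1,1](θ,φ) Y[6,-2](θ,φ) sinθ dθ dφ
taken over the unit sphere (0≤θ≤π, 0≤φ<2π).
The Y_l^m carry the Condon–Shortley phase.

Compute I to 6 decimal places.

-0.135514

m-sum 0 ✓  L=14 even ✓  6≤6≤8 ✓
Π(2lᵢ+1) = 15×3×13 = 585
triangle coeff Δ(7,1,6) = 1/1365
Σ_t [1,1]: t=1:−1/518400 = -1/518400
(3j)²=7/195 [(7 1 6; 0 0 0)], sign=-1
Σ_t [2,2]: t=2:+1/1935360 = 1/1935360
(3j)²=1/91 [(7 1 6; 1 1 -2)], sign=+1
⇒ 4πI² = 3/13
I = (-1)√(3/13/(4π)) = -0.13551395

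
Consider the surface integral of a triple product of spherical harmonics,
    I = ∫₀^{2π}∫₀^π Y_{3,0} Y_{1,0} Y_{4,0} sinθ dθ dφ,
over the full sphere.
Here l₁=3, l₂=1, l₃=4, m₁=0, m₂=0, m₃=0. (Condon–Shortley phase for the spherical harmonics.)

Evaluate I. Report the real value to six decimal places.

Checks pass: Σm=0; 8 even; l₃=4∈[2,4].
(2·3+1)(2·1+1)(2·4+1) = 189
Δ: 0! 6! 2! / 9! → 1/252
sum: t=0:+1/36 = 1/36
3j²(3 1 4; 0 0 0) = Δ·Π!·Σ² = 4/63  (sign +1)
(m-triple is (0,0,0) — same symbol as above.)
combine: 4πI² = 189·4/63·4/63 = 16/21
take √, sign +1: I = 0.24623252

0.246233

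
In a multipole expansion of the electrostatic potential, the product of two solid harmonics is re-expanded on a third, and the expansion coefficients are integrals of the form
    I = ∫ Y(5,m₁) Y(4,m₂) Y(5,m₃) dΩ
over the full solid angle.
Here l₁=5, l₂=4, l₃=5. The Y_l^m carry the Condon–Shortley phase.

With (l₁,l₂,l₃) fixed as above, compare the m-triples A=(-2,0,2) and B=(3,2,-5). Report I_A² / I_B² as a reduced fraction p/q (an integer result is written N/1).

1/72

Same 5,4,5: normalisation and zero-m 3j drop out of the ratio.
A: Δ: 4! 6! 4! / 15! → 1/3153150; sum: t=1:−1/25920 t=2:+1/1920 t=3:−1/1728 t=4:+1/20736 = -1/20736; 3j²(5 4 5; -2 0 2) = Δ·Π!·Σ² = 1/2574  (sign +1)
B: Δ: 4! 6! 4! / 15! → 1/3153150; sum: t=2:+1/69120 = 1/69120; 3j²(5 4 5; 3 2 -5) = Δ·Π!·Σ² = 4/143  (sign +1)
I_A²/I_B² = (1/2574)/(4/143) = 1/72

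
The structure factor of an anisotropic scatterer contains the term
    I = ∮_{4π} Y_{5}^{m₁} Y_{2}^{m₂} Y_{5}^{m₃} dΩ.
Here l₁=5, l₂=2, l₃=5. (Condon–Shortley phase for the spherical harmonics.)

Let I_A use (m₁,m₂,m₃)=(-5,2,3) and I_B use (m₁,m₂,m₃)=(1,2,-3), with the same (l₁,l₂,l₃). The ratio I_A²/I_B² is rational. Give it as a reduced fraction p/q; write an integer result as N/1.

15/56

l's match ⇒ only the (l;m) 3-j factors differ between A and B.
A: triangle coeff Δ(5,2,5) = 1/38610; Σ_t [2,2]: t=2:+1/161280 = 1/161280; (3j)²=1/143 [(5 2 5; -5 2 3)], sign=+1
B: triangle coeff Δ(5,2,5) = 1/38610; Σ_t [2,2]: t=2:+1/5760 = 1/5760; (3j)²=56/2145 [(5 2 5; 1 2 -3)], sign=+1
I_A²/I_B² = (1/143)/(56/2145) = 15/56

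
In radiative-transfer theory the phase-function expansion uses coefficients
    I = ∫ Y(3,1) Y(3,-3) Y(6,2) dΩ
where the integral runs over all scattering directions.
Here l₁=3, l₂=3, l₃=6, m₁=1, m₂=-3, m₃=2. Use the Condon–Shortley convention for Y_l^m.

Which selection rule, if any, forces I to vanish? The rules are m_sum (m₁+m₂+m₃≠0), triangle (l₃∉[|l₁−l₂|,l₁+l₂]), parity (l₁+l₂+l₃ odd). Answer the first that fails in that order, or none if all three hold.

none

Σmᵢ = 0  ✓
l₃∈[|l₁−l₂|,l₁+l₂]=[0,6], have l₃=6  ✓
Σlᵢ = 12 ⇒ even  ✓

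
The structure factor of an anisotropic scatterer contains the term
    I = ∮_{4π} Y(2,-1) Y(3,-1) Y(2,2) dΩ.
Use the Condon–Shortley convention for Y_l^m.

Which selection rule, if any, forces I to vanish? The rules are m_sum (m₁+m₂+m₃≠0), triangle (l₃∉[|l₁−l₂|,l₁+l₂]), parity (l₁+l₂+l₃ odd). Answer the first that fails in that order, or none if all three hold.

parity

m₁+m₂+m₃ = -1 − 1 + 2 = 0  ✓
triangle: |2−3|=1 ≤ l₃=2 ≤ 2+3=5  ✓
parity: l₁+l₂+l₃ = 7 is odd  ✗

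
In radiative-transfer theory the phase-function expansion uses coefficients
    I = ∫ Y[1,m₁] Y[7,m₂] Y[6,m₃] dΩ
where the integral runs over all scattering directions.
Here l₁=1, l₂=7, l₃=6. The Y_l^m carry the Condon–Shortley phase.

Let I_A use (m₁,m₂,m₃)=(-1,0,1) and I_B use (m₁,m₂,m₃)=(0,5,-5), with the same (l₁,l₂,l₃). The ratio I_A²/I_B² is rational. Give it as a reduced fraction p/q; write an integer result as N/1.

l's match ⇒ only the (l;m) 3-j factors differ between A and B.
A: triangle coeff Δ(1,7,6) = 1/1365; Σ_t [2,2]: t=2:+1/1209600 = 1/1209600; (3j)²=1/65 [(1 7 6; -1 0 1)], sign=-1
B: triangle coeff Δ(1,7,6) = 1/1365; Σ_t [1,1]: t=1:−1/39916800 = -1/39916800; (3j)²=8/455 [(1 7 6; 0 5 -5)], sign=+1
I_A²/I_B² = (1/65)/(8/455) = 7/8

7/8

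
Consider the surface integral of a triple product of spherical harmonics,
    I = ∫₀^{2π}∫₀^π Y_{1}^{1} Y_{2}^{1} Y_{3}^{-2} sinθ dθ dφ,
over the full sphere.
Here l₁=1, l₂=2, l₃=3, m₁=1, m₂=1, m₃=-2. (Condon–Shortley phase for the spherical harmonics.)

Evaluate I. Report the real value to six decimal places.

0.261169

Checks pass: Σm=0; 6 even; l₃=3∈[1,3].
(2·1+1)(2·2+1)(2·3+1) = 105
Δ: 0! 2! 4! / 7! → 1/105
sum: t=0:+1/4 = 1/4
3j²(1 2 3; 0 0 0) = Δ·Π!·Σ² = 3/35  (sign -1)
sum: t=0:+1/12 = 1/12
3j²(1 2 3; 1 1 -2) = Δ·Π!·Σ² = 2/21  (sign -1)
combine: 4πI² = 105·3/35·2/21 = 6/7
take √, sign +1: I = 0.26116903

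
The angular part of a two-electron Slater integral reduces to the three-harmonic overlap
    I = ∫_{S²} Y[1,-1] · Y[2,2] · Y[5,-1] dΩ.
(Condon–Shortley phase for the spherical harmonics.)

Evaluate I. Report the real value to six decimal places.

|1−2|≤5≤1+2 violated ⇒ I = 0

0.000000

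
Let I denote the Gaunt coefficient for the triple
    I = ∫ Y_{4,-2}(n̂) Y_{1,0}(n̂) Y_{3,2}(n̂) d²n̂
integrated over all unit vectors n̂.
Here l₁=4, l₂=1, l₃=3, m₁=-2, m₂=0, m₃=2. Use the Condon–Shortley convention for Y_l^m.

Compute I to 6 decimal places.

Checks pass: Σm=0; 8 even; l₃=3∈[3,5].
(2·4+1)(2·1+1)(2·3+1) = 189
Δ: 2! 6! 0! / 9! → 1/252
sum: t=1:−1/36 = -1/36
3j²(4 1 3; 0 0 0) = Δ·Π!·Σ² = 4/63  (sign +1)
sum: t=1:−1/120 = -1/120
3j²(4 1 3; -2 0 2) = Δ·Π!·Σ² = 1/21  (sign +1)
combine: 4πI² = 189·4/63·1/21 = 4/7
take √, sign +1: I = 0.21324362

0.213244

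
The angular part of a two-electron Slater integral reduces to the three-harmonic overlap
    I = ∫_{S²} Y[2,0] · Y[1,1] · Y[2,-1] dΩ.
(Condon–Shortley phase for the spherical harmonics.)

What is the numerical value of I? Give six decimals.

0.000000

l₁+l₂+l₃=5 is odd: 3j(l;000)=0 ⇒ I=0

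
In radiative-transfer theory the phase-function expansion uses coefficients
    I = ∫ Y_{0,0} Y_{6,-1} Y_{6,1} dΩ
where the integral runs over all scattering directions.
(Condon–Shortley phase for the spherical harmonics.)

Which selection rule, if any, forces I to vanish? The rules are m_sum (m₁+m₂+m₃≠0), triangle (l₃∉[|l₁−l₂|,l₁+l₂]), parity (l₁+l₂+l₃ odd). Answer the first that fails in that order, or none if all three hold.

none

azimuthal sum: 0 − 1 + 1 = 0  ✓
6 ≤ 6 ≤ 6 (triangle on l)  ✓
L = 0 + 6 + 6 = 12 (even)  ✓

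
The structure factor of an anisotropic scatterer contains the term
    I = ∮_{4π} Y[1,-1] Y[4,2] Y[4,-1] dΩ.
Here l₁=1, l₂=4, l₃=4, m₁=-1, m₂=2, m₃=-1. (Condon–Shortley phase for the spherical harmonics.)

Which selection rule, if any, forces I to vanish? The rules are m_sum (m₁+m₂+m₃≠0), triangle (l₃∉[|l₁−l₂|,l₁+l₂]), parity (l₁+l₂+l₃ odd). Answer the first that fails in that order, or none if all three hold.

m₁+m₂+m₃ = -1 + 2 − 1 = 0  ✓
triangle: |1−4|=3 ≤ l₃=4 ≤ 1+4=5  ✓
parity: l₁+l₂+l₃ = 9 is odd  ✗

parity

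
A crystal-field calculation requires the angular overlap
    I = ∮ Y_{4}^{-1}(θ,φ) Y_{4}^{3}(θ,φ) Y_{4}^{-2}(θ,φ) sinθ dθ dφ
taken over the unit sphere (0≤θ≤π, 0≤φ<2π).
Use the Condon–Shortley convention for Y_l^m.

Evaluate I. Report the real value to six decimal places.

-0.063661

Rules hold: Σm=0, L=12 even, 0≤4≤8.
N = 9·9·9 = 729
Δ = 4!·4!·4!/13! = 1/450450
Racah Σ t=0..4: t=0:+1/13824 t=1:−1/216 t=2:+1/64 t=3:−1/216 t=4:+1/13824 = 5/768
⇒ 3j(4 4 4; 0 0 0)² = 18/1001, sgn +1
Racah Σ t=3..4: t=3:−1/576 t=4:+1/864 = -1/1728
⇒ 3j(4 4 4; -1 3 -2)² = 5/1287, sgn -1
4πI² = N·(3j₀)²·(3jₘ)² = 7290/143143
I = -1·√(0.0509281/4π) = -0.06366105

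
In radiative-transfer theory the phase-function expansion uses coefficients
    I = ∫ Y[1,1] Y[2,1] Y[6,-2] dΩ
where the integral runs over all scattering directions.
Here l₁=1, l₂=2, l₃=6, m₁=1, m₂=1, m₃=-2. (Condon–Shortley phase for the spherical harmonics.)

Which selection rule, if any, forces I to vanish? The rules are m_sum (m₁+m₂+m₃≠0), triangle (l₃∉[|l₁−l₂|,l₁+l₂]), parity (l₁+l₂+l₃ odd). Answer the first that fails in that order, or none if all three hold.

triangle

m₁+m₂+m₃ = 1 + 1 − 2 = 0  ✓
triangle: |1−2|=1 ≤ l₃=6 ≤ 1+2=3  ✗
parity: l₁+l₂+l₃ = 9 is odd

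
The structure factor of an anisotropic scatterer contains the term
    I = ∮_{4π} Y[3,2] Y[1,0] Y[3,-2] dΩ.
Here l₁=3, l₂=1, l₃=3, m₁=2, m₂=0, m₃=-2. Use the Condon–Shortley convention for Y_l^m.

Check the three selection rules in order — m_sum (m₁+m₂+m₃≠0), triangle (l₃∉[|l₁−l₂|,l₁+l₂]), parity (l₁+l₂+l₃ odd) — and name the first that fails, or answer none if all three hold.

m₁+m₂+m₃ = 2 + 0 − 2 = 0  ✓
triangle: |3−1|=2 ≤ l₃=3 ≤ 3+1=4  ✓
parity: l₁+l₂+l₃ = 7 is odd  ✗

parity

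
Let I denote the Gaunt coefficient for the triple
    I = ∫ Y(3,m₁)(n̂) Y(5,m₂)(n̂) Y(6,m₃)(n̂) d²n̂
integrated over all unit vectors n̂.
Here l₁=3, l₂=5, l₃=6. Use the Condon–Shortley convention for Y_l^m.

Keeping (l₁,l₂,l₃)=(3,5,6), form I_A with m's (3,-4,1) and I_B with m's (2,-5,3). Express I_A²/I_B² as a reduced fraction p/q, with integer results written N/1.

Same 3,5,6: normalisation and zero-m 3j drop out of the ratio.
A: Δ: 2! 4! 8! / 15! → 1/675675; sum: t=0:+1/241920 = 1/241920; 3j²(3 5 6; 3 -4 1) = Δ·Π!·Σ² = 4/1001  (sign -1)
B: Δ: 2! 4! 8! / 15! → 1/675675; sum: t=0:+1/483840 = 1/483840; 3j²(3 5 6; 2 -5 3) = Δ·Π!·Σ² = 6/1001  (sign -1)
I_A²/I_B² = (4/1001)/(6/1001) = 2/3

2/3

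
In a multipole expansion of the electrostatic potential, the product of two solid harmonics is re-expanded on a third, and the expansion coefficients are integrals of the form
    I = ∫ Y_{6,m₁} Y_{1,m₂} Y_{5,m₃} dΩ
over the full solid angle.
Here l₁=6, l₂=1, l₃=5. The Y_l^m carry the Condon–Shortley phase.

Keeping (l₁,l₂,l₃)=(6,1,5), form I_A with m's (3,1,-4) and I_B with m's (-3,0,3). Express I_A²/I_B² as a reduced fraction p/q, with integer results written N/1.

1/9

Shared (l₁,l₂,l₃)=(6,1,5): N and (l;000)² cancel in I_A²/I_B².
A: Δ = 2!·10!·0!/13! = 1/858; Racah Σ t=2..2: t=2:+1/725760 = 1/725760; ⇒ 3j(6 1 5; 3 1 -4)² = 1/286, sgn -1
B: Δ = 2!·10!·0!/13! = 1/858; Racah Σ t=1..1: t=1:−1/80640 = -1/80640; ⇒ 3j(6 1 5; -3 0 3)² = 9/286, sgn -1
I_A²/I_B² = (1/286)/(9/286) = 1/9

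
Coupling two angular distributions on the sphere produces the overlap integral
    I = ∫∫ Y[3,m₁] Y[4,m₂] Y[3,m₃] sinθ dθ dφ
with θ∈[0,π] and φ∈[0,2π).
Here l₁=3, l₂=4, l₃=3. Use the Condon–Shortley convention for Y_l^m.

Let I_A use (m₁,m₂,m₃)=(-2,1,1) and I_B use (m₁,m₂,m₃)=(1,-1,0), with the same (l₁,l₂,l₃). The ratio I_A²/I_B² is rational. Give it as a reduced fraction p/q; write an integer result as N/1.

Shared (l₁,l₂,l₃)=(3,4,3): N and (l;000)² cancel in I_A²/I_B².
A: Δ = 4!·2!·4!/11! = 1/34650; Racah Σ t=3..4: t=3:−1/48 t=4:+1/144 = -1/72; ⇒ 3j(3 4 3; -2 1 1)² = 16/693, sgn -1
B: Δ = 4!·2!·4!/11! = 1/34650; Racah Σ t=0..2: t=0:+1/288 t=1:−1/24 t=2:+1/48 = -5/288; ⇒ 3j(3 4 3; 1 -1 0)² = 5/462, sgn +1
I_A²/I_B² = (16/693)/(5/462) = 32/15

32/15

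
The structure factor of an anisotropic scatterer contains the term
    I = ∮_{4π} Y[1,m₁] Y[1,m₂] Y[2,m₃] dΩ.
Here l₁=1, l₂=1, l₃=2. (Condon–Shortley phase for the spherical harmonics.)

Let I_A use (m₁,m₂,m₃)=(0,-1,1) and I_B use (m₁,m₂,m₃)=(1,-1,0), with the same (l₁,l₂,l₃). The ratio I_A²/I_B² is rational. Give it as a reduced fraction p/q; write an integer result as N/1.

l's match ⇒ only the (l;m) 3-j factors differ between A and B.
A: triangle coeff Δ(1,1,2) = 1/30; Σ_t [0,0]: t=0:+1/2 = 1/2; (3j)²=1/10 [(1 1 2; 0 -1 1)], sign=-1
B: triangle coeff Δ(1,1,2) = 1/30; Σ_t [0,0]: t=0:+1/4 = 1/4; (3j)²=1/30 [(1 1 2; 1 -1 0)], sign=+1
I_A²/I_B² = (1/10)/(1/30) = 3/1

3/1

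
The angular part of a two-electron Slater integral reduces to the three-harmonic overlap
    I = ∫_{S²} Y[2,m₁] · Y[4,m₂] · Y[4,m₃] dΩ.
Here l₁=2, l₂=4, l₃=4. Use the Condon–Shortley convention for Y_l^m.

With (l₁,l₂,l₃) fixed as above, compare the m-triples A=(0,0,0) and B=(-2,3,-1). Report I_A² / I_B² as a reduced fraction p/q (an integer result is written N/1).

200/189

Shared (l₁,l₂,l₃)=(2,4,4): N and (l;000)² cancel in I_A²/I_B².
A: Δ = 2!·2!·6!/11! = 1/13860; Racah Σ t=0..2: t=0:+1/192 t=1:−1/36 t=2:+1/192 = -5/288; ⇒ 3j(2 4 4; 0 0 0)² = 20/693, sgn -1
B: Δ = 2!·2!·6!/11! = 1/13860; Racah Σ t=2..2: t=2:+1/480 = 1/480; ⇒ 3j(2 4 4; -2 3 -1)² = 3/110, sgn -1
I_A²/I_B² = (20/693)/(3/110) = 200/189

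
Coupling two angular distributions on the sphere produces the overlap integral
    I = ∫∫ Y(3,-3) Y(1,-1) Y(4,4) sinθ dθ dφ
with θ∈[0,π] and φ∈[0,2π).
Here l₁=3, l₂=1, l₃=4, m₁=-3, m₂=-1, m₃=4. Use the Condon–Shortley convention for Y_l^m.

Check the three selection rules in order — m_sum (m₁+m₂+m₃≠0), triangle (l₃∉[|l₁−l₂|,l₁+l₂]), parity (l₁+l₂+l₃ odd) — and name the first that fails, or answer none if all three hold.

none

m₁+m₂+m₃ = -3 − 1 + 4 = 0  ✓
triangle: |3−1|=2 ≤ l₃=4 ≤ 3+1=4  ✓
parity: l₁+l₂+l₃ = 8 is even  ✓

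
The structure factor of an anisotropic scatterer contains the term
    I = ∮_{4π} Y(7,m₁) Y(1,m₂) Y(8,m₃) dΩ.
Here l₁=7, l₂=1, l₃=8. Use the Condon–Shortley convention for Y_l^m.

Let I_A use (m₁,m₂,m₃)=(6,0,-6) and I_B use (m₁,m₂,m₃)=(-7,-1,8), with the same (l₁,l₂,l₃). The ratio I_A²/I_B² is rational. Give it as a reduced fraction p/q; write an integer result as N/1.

l's match ⇒ only the (l;m) 3-j factors differ between A and B.
A: triangle coeff Δ(7,1,8) = 1/2040; Σ_t [0,0]: t=0:+1/6227020800 = 1/6227020800; (3j)²=7/510 [(7 1 8; 6 0 -6)], sign=+1
B: triangle coeff Δ(7,1,8) = 1/2040; Σ_t [0,0]: t=0:+1/174356582400 = 1/174356582400; (3j)²=1/17 [(7 1 8; -7 -1 8)], sign=+1
I_A²/I_B² = (7/510)/(1/17) = 7/30

7/30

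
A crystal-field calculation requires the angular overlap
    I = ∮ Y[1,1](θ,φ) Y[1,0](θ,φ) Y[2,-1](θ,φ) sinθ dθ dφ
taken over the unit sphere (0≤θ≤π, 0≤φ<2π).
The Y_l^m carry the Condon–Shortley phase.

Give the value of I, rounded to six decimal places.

Checks pass: Σm=0; 4 even; l₃=2∈[0,2].
(2·1+1)(2·1+1)(2·2+1) = 45
Δ: 0! 2! 2! / 5! → 1/30
sum: t=0:+1/1 = 1/1
3j²(1 1 2; 0 0 0) = Δ·Π!·Σ² = 2/15  (sign +1)
sum: t=0:+1/2 = 1/2
3j²(1 1 2; 1 0 -1) = Δ·Π!·Σ² = 1/10  (sign -1)
combine: 4πI² = 45·2/15·1/10 = 3/5
take √, sign -1: I = -0.21850969

-0.218510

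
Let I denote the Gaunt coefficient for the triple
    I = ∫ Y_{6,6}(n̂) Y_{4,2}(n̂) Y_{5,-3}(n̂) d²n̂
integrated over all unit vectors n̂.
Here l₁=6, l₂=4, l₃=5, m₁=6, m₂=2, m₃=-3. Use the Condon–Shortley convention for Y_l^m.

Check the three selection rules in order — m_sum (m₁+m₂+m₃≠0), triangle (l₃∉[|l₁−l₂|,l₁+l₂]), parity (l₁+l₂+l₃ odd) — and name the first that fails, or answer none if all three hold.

m_sum

Σmᵢ = 5  ✗
l₃∈[|l₁−l₂|,l₁+l₂]=[2,10], have l₃=5
Σlᵢ = 15 ⇒ odd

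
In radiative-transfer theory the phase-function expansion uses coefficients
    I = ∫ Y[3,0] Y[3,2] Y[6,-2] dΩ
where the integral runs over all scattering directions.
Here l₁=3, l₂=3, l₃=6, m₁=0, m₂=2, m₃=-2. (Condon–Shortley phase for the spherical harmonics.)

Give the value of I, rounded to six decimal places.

0.177420

Rules hold: Σm=0, L=12 even, 0≤6≤6.
N = 7·7·13 = 637
Δ = 0!·6!·6!/13! = 1/12012
Racah Σ t=0..0: t=0:+1/1296 = 1/1296
⇒ 3j(3 3 6; 0 0 0)² = 100/3003, sgn +1
Racah Σ t=0..0: t=0:+1/4320 = 1/4320
⇒ 3j(3 3 6; 0 2 -2)² = 8/429, sgn +1
4πI² = N·(3j₀)²·(3jₘ)² = 5600/14157
I = +1·√(0.395564/4π) = 0.17742036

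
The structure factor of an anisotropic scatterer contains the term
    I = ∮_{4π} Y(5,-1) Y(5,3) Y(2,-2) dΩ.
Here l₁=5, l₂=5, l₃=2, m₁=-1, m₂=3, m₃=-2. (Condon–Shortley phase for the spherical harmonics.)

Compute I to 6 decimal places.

0.171169

Checks pass: Σm=0; 12 even; l₃=2∈[0,10].
(2·5+1)(2·5+1)(2·2+1) = 605
Δ: 8! 2! 2! / 13! → 1/38610
sum: t=3:−1/2880 t=4:+1/576 t=5:−1/2880 = 1/960
3j²(5 5 2; 0 0 0) = Δ·Π!·Σ² = 10/429  (sign +1)
sum: t=6:+1/5760 = 1/5760
3j²(5 5 2; -1 3 -2) = Δ·Π!·Σ² = 56/2145  (sign +1)
combine: 4πI² = 605·10/429·56/2145 = 560/1521
take √, sign +1: I = 0.17116875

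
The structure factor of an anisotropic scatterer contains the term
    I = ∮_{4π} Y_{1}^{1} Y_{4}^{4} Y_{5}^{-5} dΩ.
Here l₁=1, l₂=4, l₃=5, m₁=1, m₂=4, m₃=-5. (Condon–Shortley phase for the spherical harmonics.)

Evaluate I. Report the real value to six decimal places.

Checks pass: Σm=0; 10 even; l₃=5∈[3,5].
(2·1+1)(2·4+1)(2·5+1) = 297
Δ: 0! 2! 8! / 11! → 1/495
sum: t=0:+1/576 = 1/576
3j²(1 4 5; 0 0 0) = Δ·Π!·Σ² = 5/99  (sign -1)
sum: t=0:+1/80640 = 1/80640
3j²(1 4 5; 1 4 -5) = Δ·Π!·Σ² = 1/11  (sign +1)
combine: 4πI² = 297·5/99·1/11 = 15/11
take √, sign -1: I = -0.32941575

-0.329416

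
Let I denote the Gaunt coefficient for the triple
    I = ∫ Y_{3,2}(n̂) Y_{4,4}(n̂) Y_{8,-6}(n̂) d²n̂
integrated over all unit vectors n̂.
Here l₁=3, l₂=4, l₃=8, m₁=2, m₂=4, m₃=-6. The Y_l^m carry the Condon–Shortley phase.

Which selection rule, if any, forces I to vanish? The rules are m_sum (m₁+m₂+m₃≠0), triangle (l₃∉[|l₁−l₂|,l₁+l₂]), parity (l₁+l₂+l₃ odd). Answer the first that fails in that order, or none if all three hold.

azimuthal sum: 2 + 4 − 6 = 0  ✓
1 ≤ 8 ≤ 7 (triangle on l)  ✗
L = 3 + 4 + 8 = 15 (odd)

triangle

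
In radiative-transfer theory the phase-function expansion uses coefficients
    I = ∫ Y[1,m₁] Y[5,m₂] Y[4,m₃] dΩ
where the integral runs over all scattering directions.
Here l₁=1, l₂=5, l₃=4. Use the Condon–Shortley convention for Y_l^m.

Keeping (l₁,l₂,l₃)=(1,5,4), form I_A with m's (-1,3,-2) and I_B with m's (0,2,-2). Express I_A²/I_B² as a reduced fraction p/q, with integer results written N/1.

Same 1,5,4: normalisation and zero-m 3j drop out of the ratio.
A: Δ: 2! 0! 8! / 11! → 1/495; sum: t=2:+1/2880 = 1/2880; 3j²(1 5 4; -1 3 -2) = Δ·Π!·Σ² = 28/495  (sign +1)
B: Δ: 2! 0! 8! / 11! → 1/495; sum: t=1:−1/1440 = -1/1440; 3j²(1 5 4; 0 2 -2) = Δ·Π!·Σ² = 7/165  (sign -1)
I_A²/I_B² = (28/495)/(7/165) = 4/3

4/3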